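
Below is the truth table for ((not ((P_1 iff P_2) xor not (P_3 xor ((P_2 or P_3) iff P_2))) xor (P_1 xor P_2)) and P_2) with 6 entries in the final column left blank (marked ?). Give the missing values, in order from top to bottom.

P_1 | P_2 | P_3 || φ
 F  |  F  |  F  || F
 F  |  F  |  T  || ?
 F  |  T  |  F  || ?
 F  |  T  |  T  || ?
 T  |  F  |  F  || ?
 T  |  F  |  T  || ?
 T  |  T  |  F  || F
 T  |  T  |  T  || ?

F, F, T, F, F, T

Row P_1=F, P_2=F, P_3=T: (not ((P_1 iff P_2) xor not (P_3 xor ((P_2 or P_3) iff P_2))) xor (P_1 xor P_2)) = F, so the formula = F.
Row P_1=F, P_2=T, P_3=F: (not ((P_1 iff P_2) xor not (P_3 xor ((P_2 or P_3) iff P_2))) xor (P_1 xor P_2)) = F, so the formula = F.
Row P_1=F, P_2=T, P_3=T: (not ((P_1 iff P_2) xor not (P_3 xor ((P_2 or P_3) iff P_2))) xor (P_1 xor P_2)) = T, so the formula = T.
Row P_1=T, P_2=F, P_3=F: (not ((P_1 iff P_2) xor not (P_3 xor ((P_2 or P_3) iff P_2))) xor (P_1 xor P_2)) = F, so the formula = F.
Row P_1=T, P_2=F, P_3=T: (not ((P_1 iff P_2) xor not (P_3 xor ((P_2 or P_3) iff P_2))) xor (P_1 xor P_2)) = F, so the formula = F.
Row P_1=T, P_2=T, P_3=T: (not ((P_1 iff P_2) xor not (P_3 xor ((P_2 or P_3) iff P_2))) xor (P_1 xor P_2)) = T, so the formula = T.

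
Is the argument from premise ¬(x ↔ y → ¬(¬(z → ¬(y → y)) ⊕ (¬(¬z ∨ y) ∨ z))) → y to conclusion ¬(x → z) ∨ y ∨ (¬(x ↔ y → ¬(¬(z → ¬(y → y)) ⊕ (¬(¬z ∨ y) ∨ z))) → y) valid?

yes

x | y | z || φ | ψ
T | T | T || T | T
T | T | F || T | T
T | F | T || T | T
T | F | F || T | T
F | T | T || T | T
F | T | F || T | T
F | F | T || F | F
F | F | F || F | F
In every row where φ is true, ψ is also true, so φ ⊨ ψ.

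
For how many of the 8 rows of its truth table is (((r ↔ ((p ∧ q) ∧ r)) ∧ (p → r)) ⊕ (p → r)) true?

p | q | r || (p ∧ q) | ((p ∧ q) ∧ r) | (r ↔ ((p ∧ q) ∧ r)) | (p → r) | φ
1 | 1 | 1 ||    1    |       1       |          1          |    1    | 0
1 | 1 | 0 ||    1    |       0       |          1          |    0    | 0
1 | 0 | 1 ||    0    |       0       |          0          |    1    | 1
1 | 0 | 0 ||    0    |       0       |          1          |    0    | 0
0 | 1 | 1 ||    0    |       0       |          0          |    1    | 1
0 | 1 | 0 ||    0    |       0       |          1          |    1    | 0
0 | 0 | 1 ||    0    |       0       |          0          |    1    | 1
0 | 0 | 0 ||    0    |       0       |          1          |    1    | 0
The formula is true on 3 of the 8 rows.

3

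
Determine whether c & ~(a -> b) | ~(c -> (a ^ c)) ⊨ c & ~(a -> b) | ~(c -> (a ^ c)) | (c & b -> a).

  a      b      c    |    φ      ψ  
False  False  False  |  False   True
False  False   True  |  False   True
False   True  False  |  False   True
False   True   True  |  False  False
 True  False  False  |  False   True
 True  False   True  |   True   True
 True   True  False  |  False   True
 True   True   True  |   True   True
In every row where φ is true, ψ is also true, so φ ⊨ ψ.

yes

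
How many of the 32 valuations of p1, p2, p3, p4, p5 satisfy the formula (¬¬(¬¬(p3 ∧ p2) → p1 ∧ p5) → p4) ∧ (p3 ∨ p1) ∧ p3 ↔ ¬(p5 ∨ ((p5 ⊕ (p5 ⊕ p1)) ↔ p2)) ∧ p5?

21

p1  p2  p3  p4  p5  |  φ
T   T   T   T   T   |  F
T   T   T   T   F   |  F
T   T   T   F   T   |  T
T   T   T   F   F   |  F
T   T   F   T   T   |  T
T   T   F   T   F   |  T
T   T   F   F   T   |  T
T   T   F   F   F   |  T
T   F   T   T   T   |  F
T   F   T   T   F   |  F
T   F   T   F   T   |  T
T   F   T   F   F   |  T
T   F   F   T   T   |  T
T   F   F   T   F   |  T
T   F   F   F   T   |  T
T   F   F   F   F   |  T
F   T   T   T   T   |  F
F   T   T   T   F   |  F
F   T   T   F   T   |  F
F   T   T   F   F   |  F
F   T   F   T   T   |  T
F   T   F   T   F   |  T
F   T   F   F   T   |  T
F   T   F   F   F   |  T
F   F   T   T   T   |  F
F   F   T   T   F   |  F
F   F   T   F   T   |  T
F   F   T   F   F   |  T
F   F   F   T   T   |  T
F   F   F   T   F   |  T
F   F   F   F   T   |  T
F   F   F   F   F   |  T
The formula is true on 21 of the 32 rows.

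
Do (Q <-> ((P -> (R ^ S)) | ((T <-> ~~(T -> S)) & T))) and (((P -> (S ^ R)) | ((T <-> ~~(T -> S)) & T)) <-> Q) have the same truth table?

P | Q | R | S | T | φ | ψ
- | - | - | - | - | - | -
T | T | T | T | T | T | T
T | T | T | T | F | F | F
T | T | T | F | T | T | T
T | T | T | F | F | T | T
T | T | F | T | T | T | T
T | T | F | T | F | T | T
T | T | F | F | T | F | F
T | T | F | F | F | F | F
T | F | T | T | T | F | F
T | F | T | T | F | T | T
T | F | T | F | T | F | F
T | F | T | F | F | F | F
T | F | F | T | T | F | F
T | F | F | T | F | F | F
T | F | F | F | T | T | T
T | F | F | F | F | T | T
F | T | T | T | T | T | T
F | T | T | T | F | T | T
F | T | T | F | T | T | T
F | T | T | F | F | T | T
F | T | F | T | T | T | T
F | T | F | T | F | T | T
F | T | F | F | T | T | T
F | T | F | F | F | T | T
F | F | T | T | T | F | F
F | F | T | T | F | F | F
F | F | T | F | T | F | F
F | F | T | F | F | F | F
F | F | F | T | T | F | F
F | F | F | T | F | F | F
F | F | F | F | T | F | F
F | F | F | F | F | F | F
The columns for φ and ψ agree on every row, so they are logically equivalent.

equivalent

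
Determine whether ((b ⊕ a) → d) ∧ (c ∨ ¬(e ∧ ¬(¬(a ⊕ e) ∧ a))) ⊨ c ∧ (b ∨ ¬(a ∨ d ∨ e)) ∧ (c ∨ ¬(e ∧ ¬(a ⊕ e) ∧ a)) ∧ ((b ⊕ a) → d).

  a      b      c      d      e    |    φ      ψ  
 True   True   True   True   True  |   True   True
 True   True   True   True  False  |   True   True
 True   True   True  False   True  |   True   True
 True   True   True  False  False  |   True   True
 True   True  False   True   True  |   True  False
 True   True  False   True  False  |   True  False
 True   True  False  False   True  |   True  False
 True   True  False  False  False  |   True  False
 True  False   True   True   True  |   True  False
 True  False   True   True  False  |   True  False
 True  False   True  False   True  |  False  False
 True  False   True  False  False  |  False  False
 True  False  False   True   True  |   True  False
 True  False  False   True  False  |   True  False
 True  False  False  False   True  |  False  False
 True  False  False  False  False  |  False  False
False   True   True   True   True  |   True   True
False   True   True   True  False  |   True   True
False   True   True  False   True  |  False  False
False   True   True  False  False  |  False  False
False   True  False   True   True  |  False  False
False   True  False   True  False  |   True  False
False   True  False  False   True  |  False  False
False   True  False  False  False  |  False  False
False  False   True   True   True  |   True  False
False  False   True   True  False  |   True  False
False  False   True  False   True  |   True  False
False  False   True  False  False  |   True   True
False  False  False   True   True  |  False  False
False  False  False   True  False  |   True  False
False  False  False  False   True  |  False  False
False  False  False  False  False  |   True  False
At a=True, b=True, c=False, d=True, e=True we have φ true but ψ false, so φ does not entail ψ.

no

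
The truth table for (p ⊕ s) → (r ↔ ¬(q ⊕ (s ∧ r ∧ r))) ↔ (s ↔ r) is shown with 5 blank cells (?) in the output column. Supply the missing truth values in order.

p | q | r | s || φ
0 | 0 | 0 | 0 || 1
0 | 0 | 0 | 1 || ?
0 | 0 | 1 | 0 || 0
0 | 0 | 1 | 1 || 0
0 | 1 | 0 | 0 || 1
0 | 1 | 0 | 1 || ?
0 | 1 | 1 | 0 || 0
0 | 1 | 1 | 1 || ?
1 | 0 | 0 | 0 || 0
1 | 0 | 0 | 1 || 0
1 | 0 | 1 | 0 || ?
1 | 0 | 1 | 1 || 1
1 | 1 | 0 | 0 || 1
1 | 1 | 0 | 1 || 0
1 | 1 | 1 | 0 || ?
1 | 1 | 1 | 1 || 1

1, 0, 1, 0, 1

Row p=0, q=0, r=0, s=1: ((p ⊕ s) → (r ↔ ¬(q ⊕ (s ∧ r ∧ r)))) = 0, (s ↔ r) = 0, so the formula = 1.
Row p=0, q=1, r=0, s=1: ((p ⊕ s) → (r ↔ ¬(q ⊕ (s ∧ r ∧ r)))) = 1, (s ↔ r) = 0, so the formula = 0.
Row p=0, q=1, r=1, s=1: ((p ⊕ s) → (r ↔ ¬(q ⊕ (s ∧ r ∧ r)))) = 1, (s ↔ r) = 1, so the formula = 1.
Row p=1, q=0, r=1, s=0: ((p ⊕ s) → (r ↔ ¬(q ⊕ (s ∧ r ∧ r)))) = 1, (s ↔ r) = 0, so the formula = 0.
Row p=1, q=1, r=1, s=0: ((p ⊕ s) → (r ↔ ¬(q ⊕ (s ∧ r ∧ r)))) = 0, (s ↔ r) = 0, so the formula = 1.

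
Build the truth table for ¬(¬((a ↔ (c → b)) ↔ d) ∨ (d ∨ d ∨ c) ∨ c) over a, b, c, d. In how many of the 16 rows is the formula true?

2

a | b | c | d || φ
1 | 1 | 1 | 1 || 0
1 | 1 | 1 | 0 || 0
1 | 1 | 0 | 1 || 0
1 | 1 | 0 | 0 || 0
1 | 0 | 1 | 1 || 0
1 | 0 | 1 | 0 || 0
1 | 0 | 0 | 1 || 0
1 | 0 | 0 | 0 || 0
0 | 1 | 1 | 1 || 0
0 | 1 | 1 | 0 || 0
0 | 1 | 0 | 1 || 0
0 | 1 | 0 | 0 || 1
0 | 0 | 1 | 1 || 0
0 | 0 | 1 | 0 || 0
0 | 0 | 0 | 1 || 0
0 | 0 | 0 | 0 || 1
The formula is true on 2 of the 16 rows.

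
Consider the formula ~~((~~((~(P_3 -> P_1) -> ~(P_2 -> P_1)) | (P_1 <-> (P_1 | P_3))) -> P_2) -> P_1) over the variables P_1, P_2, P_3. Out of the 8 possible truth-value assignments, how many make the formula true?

5

 P_1  |  P_2  |  P_3  |   φ  
----- | ----- | ----- | -----
False | False | False |  True
False | False |  True | False
False |  True | False | False
False |  True |  True | False
 True | False | False |  True
 True | False |  True |  True
 True |  True | False |  True
 True |  True |  True |  True
The formula is true on 5 of the 8 rows.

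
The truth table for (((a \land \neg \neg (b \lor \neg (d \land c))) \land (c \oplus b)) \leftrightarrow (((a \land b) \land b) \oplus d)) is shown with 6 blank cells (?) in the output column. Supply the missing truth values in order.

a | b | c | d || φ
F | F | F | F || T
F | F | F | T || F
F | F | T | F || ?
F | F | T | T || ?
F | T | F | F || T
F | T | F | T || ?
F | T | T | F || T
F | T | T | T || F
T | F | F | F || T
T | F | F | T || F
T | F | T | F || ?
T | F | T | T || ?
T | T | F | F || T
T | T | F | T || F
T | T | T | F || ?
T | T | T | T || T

Row a=F, b=F, c=T, d=F: ((a \land \neg \neg (b \lor \neg (d \land c))) \land (c \oplus b)) = F, (((a \land b) \land b) \oplus d) = F, so the formula = T.
Row a=F, b=F, c=T, d=T: ((a \land \neg \neg (b \lor \neg (d \land c))) \land (c \oplus b)) = F, (((a \land b) \land b) \oplus d) = T, so the formula = F.
Row a=F, b=T, c=F, d=T: ((a \land \neg \neg (b \lor \neg (d \land c))) \land (c \oplus b)) = F, (((a \land b) \land b) \oplus d) = T, so the formula = F.
Row a=T, b=F, c=T, d=F: ((a \land \neg \neg (b \lor \neg (d \land c))) \land (c \oplus b)) = T, (((a \land b) \land b) \oplus d) = F, so the formula = F.
Row a=T, b=F, c=T, d=T: ((a \land \neg \neg (b \lor \neg (d \land c))) \land (c \oplus b)) = F, (((a \land b) \land b) \oplus d) = T, so the formula = F.
Row a=T, b=T, c=T, d=F: ((a \land \neg \neg (b \lor \neg (d \land c))) \land (c \oplus b)) = F, (((a \land b) \land b) \oplus d) = T, so the formula = F.

T, F, F, F, F, F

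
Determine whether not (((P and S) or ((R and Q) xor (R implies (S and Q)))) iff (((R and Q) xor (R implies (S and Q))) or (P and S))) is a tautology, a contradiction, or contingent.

contradiction

P | Q | R | S | φ
- | - | - | - | -
T | T | T | T | F
T | T | T | F | F
T | T | F | T | F
T | T | F | F | F
T | F | T | T | F
T | F | T | F | F
T | F | F | T | F
T | F | F | F | F
F | T | T | T | F
F | T | T | F | F
F | T | F | T | F
F | T | F | F | F
F | F | T | T | F
F | F | T | F | F
F | F | F | T | F
F | F | F | F | F
Every row is F, so the formula is a contradiction.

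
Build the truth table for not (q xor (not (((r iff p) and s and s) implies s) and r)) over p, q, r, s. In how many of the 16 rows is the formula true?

8

p | q | r | s | (r iff p) | ((r iff p) and s and s) | φ
- | - | - | - | --------- | ----------------------- | -
T | T | T | T |     T     |            T            | F
T | T | T | F |     T     |            F            | F
T | T | F | T |     F     |            F            | F
T | T | F | F |     F     |            F            | F
T | F | T | T |     T     |            T            | T
T | F | T | F |     T     |            F            | T
T | F | F | T |     F     |            F            | T
T | F | F | F |     F     |            F            | T
F | T | T | T |     F     |            F            | F
F | T | T | F |     F     |            F            | F
F | T | F | T |     T     |            T            | F
F | T | F | F |     T     |            F            | F
F | F | T | T |     F     |            F            | T
F | F | T | F |     F     |            F            | T
F | F | F | T |     T     |            T            | T
F | F | F | F |     T     |            F            | T
The formula is true on 8 of the 16 rows.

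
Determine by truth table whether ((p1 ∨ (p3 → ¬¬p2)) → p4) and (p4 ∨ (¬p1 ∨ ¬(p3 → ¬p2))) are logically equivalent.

not equivalent

p1 | p2 | p3 | p4 | φ | ψ
-- | -- | -- | -- | - | -
1  | 1  | 1  | 1  | 1 | 1
1  | 1  | 1  | 0  | 0 | 1
1  | 1  | 0  | 1  | 1 | 1
1  | 1  | 0  | 0  | 0 | 0
1  | 0  | 1  | 1  | 1 | 1
1  | 0  | 1  | 0  | 0 | 0
1  | 0  | 0  | 1  | 1 | 1
1  | 0  | 0  | 0  | 0 | 0
0  | 1  | 1  | 1  | 1 | 1
0  | 1  | 1  | 0  | 0 | 1
0  | 1  | 0  | 1  | 1 | 1
0  | 1  | 0  | 0  | 0 | 1
0  | 0  | 1  | 1  | 1 | 1
0  | 0  | 1  | 0  | 1 | 1
0  | 0  | 0  | 1  | 1 | 1
0  | 0  | 0  | 0  | 0 | 1
The columns differ at p1=1, p2=1, p3=1, p4=0 (φ=0, ψ=1), so they are not equivalent.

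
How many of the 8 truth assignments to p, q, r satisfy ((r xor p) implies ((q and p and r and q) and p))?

p | q | r | (r xor p) | (q and p and r and q) | φ
- | - | - | --------- | --------------------- | -
F | F | F |     F     |           F           | T
F | F | T |     T     |           F           | F
F | T | F |     F     |           F           | T
F | T | T |     T     |           F           | F
T | F | F |     T     |           F           | F
T | F | T |     F     |           F           | T
T | T | F |     T     |           F           | F
T | T | T |     F     |           T           | T
The formula is true on 4 of the 8 rows.

4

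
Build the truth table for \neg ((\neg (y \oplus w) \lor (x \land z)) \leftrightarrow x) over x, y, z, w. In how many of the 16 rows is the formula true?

6

x | y | z | w || φ
T | T | T | T || F
T | T | T | F || F
T | T | F | T || F
T | T | F | F || T
T | F | T | T || F
T | F | T | F || F
T | F | F | T || T
T | F | F | F || F
F | T | T | T || T
F | T | T | F || F
F | T | F | T || T
F | T | F | F || F
F | F | T | T || F
F | F | T | F || T
F | F | F | T || F
F | F | F | F || T
The formula is true on 6 of the 16 rows.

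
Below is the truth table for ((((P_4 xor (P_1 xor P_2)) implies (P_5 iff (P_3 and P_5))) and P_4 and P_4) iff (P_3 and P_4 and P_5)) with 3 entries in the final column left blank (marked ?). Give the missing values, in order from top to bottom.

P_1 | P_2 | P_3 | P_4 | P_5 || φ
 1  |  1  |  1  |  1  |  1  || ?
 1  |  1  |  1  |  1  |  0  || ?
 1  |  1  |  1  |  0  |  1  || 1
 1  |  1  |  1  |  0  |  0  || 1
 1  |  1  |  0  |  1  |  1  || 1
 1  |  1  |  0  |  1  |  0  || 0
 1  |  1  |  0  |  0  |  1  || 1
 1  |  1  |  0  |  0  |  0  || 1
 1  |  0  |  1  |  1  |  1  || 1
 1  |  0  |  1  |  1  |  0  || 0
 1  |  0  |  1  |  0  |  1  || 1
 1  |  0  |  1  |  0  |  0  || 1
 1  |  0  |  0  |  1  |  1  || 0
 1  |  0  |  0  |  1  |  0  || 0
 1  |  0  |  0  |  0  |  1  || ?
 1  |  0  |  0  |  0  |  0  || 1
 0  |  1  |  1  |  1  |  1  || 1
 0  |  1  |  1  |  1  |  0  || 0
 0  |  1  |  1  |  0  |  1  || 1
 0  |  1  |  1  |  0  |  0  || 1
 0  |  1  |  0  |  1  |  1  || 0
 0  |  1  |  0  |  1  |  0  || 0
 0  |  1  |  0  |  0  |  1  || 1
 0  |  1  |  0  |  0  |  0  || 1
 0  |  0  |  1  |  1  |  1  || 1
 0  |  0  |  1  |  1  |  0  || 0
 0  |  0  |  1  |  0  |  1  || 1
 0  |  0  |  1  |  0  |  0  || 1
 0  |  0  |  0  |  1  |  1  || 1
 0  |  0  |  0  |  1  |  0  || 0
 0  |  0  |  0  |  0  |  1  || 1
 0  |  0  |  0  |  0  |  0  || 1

1, 0, 1

Row P_1=1, P_2=1, P_3=1, P_4=1, P_5=1: (((P_4 xor (P_1 xor P_2)) implies (P_5 iff (P_3 and P_5))) and P_4 and P_4) = 1, (P_3 and P_4 and P_5) = 1, so the formula = 1.
Row P_1=1, P_2=1, P_3=1, P_4=1, P_5=0: (((P_4 xor (P_1 xor P_2)) implies (P_5 iff (P_3 and P_5))) and P_4 and P_4) = 1, (P_3 and P_4 and P_5) = 0, so the formula = 0.
Row P_1=1, P_2=0, P_3=0, P_4=0, P_5=1: (((P_4 xor (P_1 xor P_2)) implies (P_5 iff (P_3 and P_5))) and P_4 and P_4) = 0, (P_3 and P_4 and P_5) = 0, so the formula = 1.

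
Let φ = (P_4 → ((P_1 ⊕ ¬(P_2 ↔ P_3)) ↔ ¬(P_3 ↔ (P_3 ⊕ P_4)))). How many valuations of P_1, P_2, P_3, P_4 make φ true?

P_1 | P_2 | P_3 | P_4 || φ
 0  |  0  |  0  |  0  || 1
 0  |  0  |  0  |  1  || 0
 0  |  0  |  1  |  0  || 1
 0  |  0  |  1  |  1  || 1
 0  |  1  |  0  |  0  || 1
 0  |  1  |  0  |  1  || 1
 0  |  1  |  1  |  0  || 1
 0  |  1  |  1  |  1  || 0
 1  |  0  |  0  |  0  || 1
 1  |  0  |  0  |  1  || 1
 1  |  0  |  1  |  0  || 1
 1  |  0  |  1  |  1  || 0
 1  |  1  |  0  |  0  || 1
 1  |  1  |  0  |  1  || 0
 1  |  1  |  1  |  0  || 1
 1  |  1  |  1  |  1  || 1
The formula is true on 12 of the 16 rows.

12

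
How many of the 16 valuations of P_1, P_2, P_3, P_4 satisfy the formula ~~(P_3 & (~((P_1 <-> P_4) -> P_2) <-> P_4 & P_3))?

4

P_1 | P_2 | P_3 | P_4 || (P_1 <-> P_4) | ((P_1 <-> P_4) -> P_2) | ~((P_1 <-> P_4) -> P_2) | (P_4 & P_3) | φ
 1  |  1  |  1  |  1  ||       1       |           1            |            0            |      1      | 0
 1  |  1  |  1  |  0  ||       0       |           1            |            0            |      0      | 1
 1  |  1  |  0  |  1  ||       1       |           1            |            0            |      0      | 0
 1  |  1  |  0  |  0  ||       0       |           1            |            0            |      0      | 0
 1  |  0  |  1  |  1  ||       1       |           0            |            1            |      1      | 1
 1  |  0  |  1  |  0  ||       0       |           1            |            0            |      0      | 1
 1  |  0  |  0  |  1  ||       1       |           0            |            1            |      0      | 0
 1  |  0  |  0  |  0  ||       0       |           1            |            0            |      0      | 0
 0  |  1  |  1  |  1  ||       0       |           1            |            0            |      1      | 0
 0  |  1  |  1  |  0  ||       1       |           1            |            0            |      0      | 1
 0  |  1  |  0  |  1  ||       0       |           1            |            0            |      0      | 0
 0  |  1  |  0  |  0  ||       1       |           1            |            0            |      0      | 0
 0  |  0  |  1  |  1  ||       0       |           1            |            0            |      1      | 0
 0  |  0  |  1  |  0  ||       1       |           0            |            1            |      0      | 0
 0  |  0  |  0  |  1  ||       0       |           1            |            0            |      0      | 0
 0  |  0  |  0  |  0  ||       1       |           0            |            1            |      0      | 0
The formula is true on 4 of the 16 rows.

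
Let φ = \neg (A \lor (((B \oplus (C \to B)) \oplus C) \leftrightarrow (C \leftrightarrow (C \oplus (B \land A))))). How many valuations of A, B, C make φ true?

A | B | C | (C \to B) | (B \oplus (C \to B)) | (B \land A) | (C \oplus (B \land A)) | φ
- | - | - | --------- | -------------------- | ----------- | ---------------------- | -
T | T | T |     T     |          F           |      T      |           F            | F
T | T | F |     T     |          F           |      T      |           T            | F
T | F | T |     F     |          F           |      F      |           T            | F
T | F | F |     T     |          T           |      F      |           F            | F
F | T | T |     T     |          F           |      F      |           T            | F
F | T | F |     T     |          F           |      F      |           F            | T
F | F | T |     F     |          F           |      F      |           T            | F
F | F | F |     T     |          T           |      F      |           F            | F
The formula is true on 1 of the 8 rows.

1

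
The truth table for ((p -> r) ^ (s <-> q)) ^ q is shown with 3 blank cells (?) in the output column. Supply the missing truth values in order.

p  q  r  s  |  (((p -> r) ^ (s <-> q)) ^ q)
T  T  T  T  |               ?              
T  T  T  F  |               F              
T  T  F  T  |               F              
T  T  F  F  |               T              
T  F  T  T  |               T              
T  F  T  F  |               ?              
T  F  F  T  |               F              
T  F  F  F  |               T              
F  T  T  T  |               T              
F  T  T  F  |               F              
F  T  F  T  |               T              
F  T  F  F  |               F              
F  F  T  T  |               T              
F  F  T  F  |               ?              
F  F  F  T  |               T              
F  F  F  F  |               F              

Row p=T, q=T, r=T, s=T: ((p -> r) ^ (s <-> q)) = F, so (((p -> r) ^ (s <-> q)) ^ q) = T.
Row p=T, q=F, r=T, s=F: ((p -> r) ^ (s <-> q)) = F, so (((p -> r) ^ (s <-> q)) ^ q) = F.
Row p=F, q=F, r=T, s=F: ((p -> r) ^ (s <-> q)) = F, so (((p -> r) ^ (s <-> q)) ^ q) = F.

T, F, F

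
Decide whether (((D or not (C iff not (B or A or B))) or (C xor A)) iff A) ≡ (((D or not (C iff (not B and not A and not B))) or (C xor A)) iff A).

equivalent

A  B  C  D  |  φ  ψ
F  F  F  F  |  F  F
F  F  F  T  |  F  F
F  F  T  F  |  F  F
F  F  T  T  |  F  F
F  T  F  F  |  T  T
F  T  F  T  |  F  F
F  T  T  F  |  F  F
F  T  T  T  |  F  F
T  F  F  F  |  T  T
T  F  F  T  |  T  T
T  F  T  F  |  T  T
T  F  T  T  |  T  T
T  T  F  F  |  T  T
T  T  F  T  |  T  T
T  T  T  F  |  T  T
T  T  T  T  |  T  T
The columns for φ and ψ agree on every row, so they are logically equivalent.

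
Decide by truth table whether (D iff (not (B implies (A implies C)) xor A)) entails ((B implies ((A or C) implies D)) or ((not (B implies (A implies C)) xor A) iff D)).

A | B | C | D | φ | ψ
- | - | - | - | - | -
0 | 0 | 0 | 0 | 1 | 1
0 | 0 | 0 | 1 | 0 | 1
0 | 0 | 1 | 0 | 1 | 1
0 | 0 | 1 | 1 | 0 | 1
0 | 1 | 0 | 0 | 1 | 1
0 | 1 | 0 | 1 | 0 | 1
0 | 1 | 1 | 0 | 1 | 1
0 | 1 | 1 | 1 | 0 | 1
1 | 0 | 0 | 0 | 0 | 1
1 | 0 | 0 | 1 | 1 | 1
1 | 0 | 1 | 0 | 0 | 1
1 | 0 | 1 | 1 | 1 | 1
1 | 1 | 0 | 0 | 1 | 1
1 | 1 | 0 | 1 | 0 | 1
1 | 1 | 1 | 0 | 0 | 0
1 | 1 | 1 | 1 | 1 | 1
In every row where φ is true, ψ is also true, so φ ⊨ ψ.

yes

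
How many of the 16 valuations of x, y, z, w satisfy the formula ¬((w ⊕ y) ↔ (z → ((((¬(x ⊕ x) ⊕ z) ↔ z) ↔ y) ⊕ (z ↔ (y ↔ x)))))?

x  y  z  w  |  (w ⊕ y)  (x ⊕ x)  ¬(x ⊕ x)  (¬(x ⊕ x) ⊕ z)  ((¬(x ⊕ x) ⊕ z) ↔ z)  (((¬(x ⊕ x) ⊕ z) ↔ z) ↔ y)  (y ↔ x)  (z ↔ (y ↔ x))  φ
F  F  F  F  |     F        F        T            T                  F                        T                  T           F        T
F  F  F  T  |     T        F        T            T                  F                        T                  T           F        F
F  F  T  F  |     F        F        T            F                  F                        T                  T           T        F
F  F  T  T  |     T        F        T            F                  F                        T                  T           T        T
F  T  F  F  |     T        F        T            T                  F                        F                  F           T        F
F  T  F  T  |     F        F        T            T                  F                        F                  F           T        T
F  T  T  F  |     T        F        T            F                  F                        F                  F           F        T
F  T  T  T  |     F        F        T            F                  F                        F                  F           F        F
T  F  F  F  |     F        F        T            T                  F                        T                  F           T        T
T  F  F  T  |     T        F        T            T                  F                        T                  F           T        F
T  F  T  F  |     F        F        T            F                  F                        T                  F           F        T
T  F  T  T  |     T        F        T            F                  F                        T                  F           F        F
T  T  F  F  |     T        F        T            T                  F                        F                  T           F        F
T  T  F  T  |     F        F        T            T                  F                        F                  T           F        T
T  T  T  F  |     T        F        T            F                  F                        F                  T           T        F
T  T  T  T  |     F        F        T            F                  F                        F                  T           T        T
The formula is true on 8 of the 16 rows.

8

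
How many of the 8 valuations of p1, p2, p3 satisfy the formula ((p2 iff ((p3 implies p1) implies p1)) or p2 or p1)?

p1  p2  p3  |  φ
1   1   1   |  1
1   1   0   |  1
1   0   1   |  1
1   0   0   |  1
0   1   1   |  1
0   1   0   |  1
0   0   1   |  0
0   0   0   |  1
The formula is true on 7 of the 8 rows.

7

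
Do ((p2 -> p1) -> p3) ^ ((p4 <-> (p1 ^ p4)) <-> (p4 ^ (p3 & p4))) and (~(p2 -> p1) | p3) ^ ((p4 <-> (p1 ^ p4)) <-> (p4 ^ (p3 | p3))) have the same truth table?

not equivalent

  p1  |   p2  |   p3  |   p4  ||   φ   |   ψ  
 True |  True |  True |  True || False | False
 True |  True |  True | False || False |  True
 True |  True | False |  True || False | False
 True |  True | False | False ||  True |  True
 True | False |  True |  True || False | False
 True | False |  True | False || False |  True
 True | False | False |  True || False | False
 True | False | False | False ||  True |  True
False |  True |  True |  True ||  True |  True
False |  True |  True | False ||  True | False
False |  True | False |  True || False | False
False |  True | False | False ||  True |  True
False | False |  True |  True ||  True |  True
False | False |  True | False ||  True | False
False | False | False |  True ||  True |  True
False | False | False | False || False | False
The columns differ at p1=True, p2=True, p3=True, p4=False (φ=False, ψ=True), so they are not equivalent.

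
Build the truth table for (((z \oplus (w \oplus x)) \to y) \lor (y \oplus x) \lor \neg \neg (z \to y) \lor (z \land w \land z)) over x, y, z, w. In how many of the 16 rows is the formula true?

15

x  y  z  w  |  (w \oplus x)  (z \oplus (w \oplus x))  (y \oplus x)  (z \to y)  \neg (z \to y)  \neg \neg (z \to y)  (z \land w \land z)  φ
T  T  T  T  |       F                   T                  F            T            F                  T                    T           T
T  T  T  F  |       T                   F                  F            T            F                  T                    F           T
T  T  F  T  |       F                   F                  F            T            F                  T                    F           T
T  T  F  F  |       T                   T                  F            T            F                  T                    F           T
T  F  T  T  |       F                   T                  T            F            T                  F                    T           T
T  F  T  F  |       T                   F                  T            F            T                  F                    F           T
T  F  F  T  |       F                   F                  T            T            F                  T                    F           T
T  F  F  F  |       T                   T                  T            T            F                  T                    F           T
F  T  T  T  |       T                   F                  T            T            F                  T                    T           T
F  T  T  F  |       F                   T                  T            T            F                  T                    F           T
F  T  F  T  |       T                   T                  T            T            F                  T                    F           T
F  T  F  F  |       F                   F                  T            T            F                  T                    F           T
F  F  T  T  |       T                   F                  F            F            T                  F                    T           T
F  F  T  F  |       F                   T                  F            F            T                  F                    F           F
F  F  F  T  |       T                   T                  F            T            F                  T                    F           T
F  F  F  F  |       F                   F                  F            T            F                  T                    F           T
The formula is true on 15 of the 16 rows.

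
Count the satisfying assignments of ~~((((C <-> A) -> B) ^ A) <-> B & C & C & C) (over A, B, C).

A | B | C || (C <-> A) | ((C <-> A) -> B) | (((C <-> A) -> B) ^ A) | (B & C & C & C) | φ
F | F | F ||     T     |        F         |           F            |        F        | T
F | F | T ||     F     |        T         |           T            |        F        | F
F | T | F ||     T     |        T         |           T            |        F        | F
F | T | T ||     F     |        T         |           T            |        T        | T
T | F | F ||     F     |        T         |           F            |        F        | T
T | F | T ||     T     |        F         |           T            |        F        | F
T | T | F ||     F     |        T         |           F            |        F        | T
T | T | T ||     T     |        T         |           F            |        T        | F
The formula is true on 4 of the 8 rows.

4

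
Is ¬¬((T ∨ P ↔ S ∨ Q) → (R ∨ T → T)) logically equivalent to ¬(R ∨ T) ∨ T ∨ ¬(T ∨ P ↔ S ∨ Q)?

P | Q | R | S | T || φ | ψ
1 | 1 | 1 | 1 | 1 || 1 | 1
1 | 1 | 1 | 1 | 0 || 0 | 0
1 | 1 | 1 | 0 | 1 || 1 | 1
1 | 1 | 1 | 0 | 0 || 0 | 0
1 | 1 | 0 | 1 | 1 || 1 | 1
1 | 1 | 0 | 1 | 0 || 1 | 1
1 | 1 | 0 | 0 | 1 || 1 | 1
1 | 1 | 0 | 0 | 0 || 1 | 1
1 | 0 | 1 | 1 | 1 || 1 | 1
1 | 0 | 1 | 1 | 0 || 0 | 0
1 | 0 | 1 | 0 | 1 || 1 | 1
1 | 0 | 1 | 0 | 0 || 1 | 1
1 | 0 | 0 | 1 | 1 || 1 | 1
1 | 0 | 0 | 1 | 0 || 1 | 1
1 | 0 | 0 | 0 | 1 || 1 | 1
1 | 0 | 0 | 0 | 0 || 1 | 1
0 | 1 | 1 | 1 | 1 || 1 | 1
0 | 1 | 1 | 1 | 0 || 1 | 1
0 | 1 | 1 | 0 | 1 || 1 | 1
0 | 1 | 1 | 0 | 0 || 1 | 1
0 | 1 | 0 | 1 | 1 || 1 | 1
0 | 1 | 0 | 1 | 0 || 1 | 1
0 | 1 | 0 | 0 | 1 || 1 | 1
0 | 1 | 0 | 0 | 0 || 1 | 1
0 | 0 | 1 | 1 | 1 || 1 | 1
0 | 0 | 1 | 1 | 0 || 1 | 1
0 | 0 | 1 | 0 | 1 || 1 | 1
0 | 0 | 1 | 0 | 0 || 0 | 0
0 | 0 | 0 | 1 | 1 || 1 | 1
0 | 0 | 0 | 1 | 0 || 1 | 1
0 | 0 | 0 | 0 | 1 || 1 | 1
0 | 0 | 0 | 0 | 0 || 1 | 1
The columns for φ and ψ agree on every row, so they are logically equivalent.

equivalent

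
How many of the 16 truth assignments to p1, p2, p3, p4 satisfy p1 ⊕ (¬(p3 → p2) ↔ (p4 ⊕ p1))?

p1 | p2 | p3 | p4 || (p3 → p2) | ¬(p3 → p2) | (p4 ⊕ p1) | (¬(p3 → p2) ↔ (p4 ⊕ p1)) | (p1 ⊕ (¬(p3 → p2) ↔ (p4 ⊕ p1)))
F  | F  | F  | F  ||     T     |     F      |     F     |            T             |                T               
F  | F  | F  | T  ||     T     |     F      |     T     |            F             |                F               
F  | F  | T  | F  ||     F     |     T      |     F     |            F             |                F               
F  | F  | T  | T  ||     F     |     T      |     T     |            T             |                T               
F  | T  | F  | F  ||     T     |     F      |     F     |            T             |                T               
F  | T  | F  | T  ||     T     |     F      |     T     |            F             |                F               
F  | T  | T  | F  ||     T     |     F      |     F     |            T             |                T               
F  | T  | T  | T  ||     T     |     F      |     T     |            F             |                F               
T  | F  | F  | F  ||     T     |     F      |     T     |            F             |                T               
T  | F  | F  | T  ||     T     |     F      |     F     |            T             |                F               
T  | F  | T  | F  ||     F     |     T      |     T     |            T             |                F               
T  | F  | T  | T  ||     F     |     T      |     F     |            F             |                T               
T  | T  | F  | F  ||     T     |     F      |     T     |            F             |                T               
T  | T  | F  | T  ||     T     |     F      |     F     |            T             |                F               
T  | T  | T  | F  ||     T     |     F      |     T     |            F             |                T               
T  | T  | T  | T  ||     T     |     F      |     F     |            T             |                F               
The formula is true on 8 of the 16 rows.

8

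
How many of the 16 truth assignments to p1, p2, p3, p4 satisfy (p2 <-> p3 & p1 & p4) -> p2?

9

p1  p2  p3  p4  |  ((p2 <-> (p3 & p1 & p4)) -> p2)
T   T   T   T   |                 T               
T   T   T   F   |                 T               
T   T   F   T   |                 T               
T   T   F   F   |                 T               
T   F   T   T   |                 T               
T   F   T   F   |                 F               
T   F   F   T   |                 F               
T   F   F   F   |                 F               
F   T   T   T   |                 T               
F   T   T   F   |                 T               
F   T   F   T   |                 T               
F   T   F   F   |                 T               
F   F   T   T   |                 F               
F   F   T   F   |                 F               
F   F   F   T   |                 F               
F   F   F   F   |                 F               
The formula is true on 9 of the 16 rows.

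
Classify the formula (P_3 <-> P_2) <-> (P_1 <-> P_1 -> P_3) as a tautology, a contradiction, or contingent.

 P_1  |  P_2  |  P_3  |   φ  
----- | ----- | ----- | -----
False | False | False | False
False | False |  True |  True
False |  True | False |  True
False |  True |  True | False
 True | False | False | False
 True | False |  True | False
 True |  True | False |  True
 True |  True |  True |  True
4 of 8 rows are True, so the formula is contingent.

contingent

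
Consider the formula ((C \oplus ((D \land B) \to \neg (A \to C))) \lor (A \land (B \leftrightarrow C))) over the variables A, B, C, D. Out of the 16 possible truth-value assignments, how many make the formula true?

  A   |   B   |   C   |   D   || (D \land B) | (A \to C) | \neg (A \to C) | (B \leftrightarrow C) |   φ  
False | False | False | False ||    False    |    True   |     False      |          True         |  True
False | False | False |  True ||    False    |    True   |     False      |          True         |  True
False | False |  True | False ||    False    |    True   |     False      |         False         | False
False | False |  True |  True ||    False    |    True   |     False      |         False         | False
False |  True | False | False ||    False    |    True   |     False      |         False         |  True
False |  True | False |  True ||     True    |    True   |     False      |         False         | False
False |  True |  True | False ||    False    |    True   |     False      |          True         | False
False |  True |  True |  True ||     True    |    True   |     False      |          True         |  True
 True | False | False | False ||    False    |   False   |      True      |          True         |  True
 True | False | False |  True ||    False    |   False   |      True      |          True         |  True
 True | False |  True | False ||    False    |    True   |     False      |         False         | False
 True | False |  True |  True ||    False    |    True   |     False      |         False         | False
 True |  True | False | False ||    False    |   False   |      True      |         False         |  True
 True |  True | False |  True ||     True    |   False   |      True      |         False         |  True
 True |  True |  True | False ||    False    |    True   |     False      |          True         |  True
 True |  True |  True |  True ||     True    |    True   |     False      |          True         |  True
The formula is true on 10 of the 16 rows.

10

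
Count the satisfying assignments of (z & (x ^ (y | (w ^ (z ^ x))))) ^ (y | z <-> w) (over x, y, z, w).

10

x  y  z  w     (z ^ x)  (w ^ (z ^ x))  (y | (w ^ (z ^ x)))  (x ^ (y | (w ^ (z ^ x))))  (y | z)  ((y | z) <-> w)  φ
1  1  1  1        0           1                 1                       0                 1            1         1
1  1  1  0        0           0                 1                       0                 1            0         0
1  1  0  1        1           0                 1                       0                 1            1         1
1  1  0  0        1           1                 1                       0                 1            0         0
1  0  1  1        0           1                 1                       0                 1            1         1
1  0  1  0        0           0                 0                       1                 1            0         1
1  0  0  1        1           0                 0                       1                 0            0         0
1  0  0  0        1           1                 1                       0                 0            1         1
0  1  1  1        1           0                 1                       1                 1            1         0
0  1  1  0        1           1                 1                       1                 1            0         1
0  1  0  1        0           1                 1                       1                 1            1         1
0  1  0  0        0           0                 1                       1                 1            0         0
0  0  1  1        1           0                 0                       0                 1            1         1
0  0  1  0        1           1                 1                       1                 1            0         1
0  0  0  1        0           1                 1                       1                 0            0         0
0  0  0  0        0           0                 0                       0                 0            1         1
The formula is true on 10 of the 16 rows.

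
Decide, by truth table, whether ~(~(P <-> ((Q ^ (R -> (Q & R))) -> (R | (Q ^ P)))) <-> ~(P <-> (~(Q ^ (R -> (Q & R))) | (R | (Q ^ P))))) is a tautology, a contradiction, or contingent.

P  Q  R     (Q & R)  (R -> (Q & R))  (Q ^ (R -> (Q & R)))  (Q ^ P)  (R | (Q ^ P))  ~(Q ^ (R -> (Q & R)))  φ
T  T  T        T           T                  F               F           T                  T            F
T  T  F        F           T                  F               F           F                  T            F
T  F  T        F           F                  F               T           T                  T            F
T  F  F        F           T                  T               T           T                  F            F
F  T  T        T           T                  F               T           T                  T            F
F  T  F        F           T                  F               T           T                  T            F
F  F  T        F           F                  F               F           T                  T            F
F  F  F        F           T                  T               F           F                  F            F
Every row is F, so the formula is a contradiction.

contradiction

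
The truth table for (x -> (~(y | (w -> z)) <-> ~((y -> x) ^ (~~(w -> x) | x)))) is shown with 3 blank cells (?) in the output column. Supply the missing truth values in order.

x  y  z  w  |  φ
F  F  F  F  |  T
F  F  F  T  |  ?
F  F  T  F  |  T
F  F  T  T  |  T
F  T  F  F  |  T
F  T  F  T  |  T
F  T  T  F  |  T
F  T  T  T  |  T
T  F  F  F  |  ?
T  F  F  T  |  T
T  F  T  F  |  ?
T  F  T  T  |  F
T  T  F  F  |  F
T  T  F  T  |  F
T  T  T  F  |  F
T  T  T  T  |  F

T, F, F

Row x=F, y=F, z=F, w=T: (~(y | (w -> z)) <-> ~((y -> x) ^ (~~(w -> x) | x))) = F, so the formula = T.
Row x=T, y=F, z=F, w=F: (~(y | (w -> z)) <-> ~((y -> x) ^ (~~(w -> x) | x))) = F, so the formula = F.
Row x=T, y=F, z=T, w=F: (~(y | (w -> z)) <-> ~((y -> x) ^ (~~(w -> x) | x))) = F, so the formula = F.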